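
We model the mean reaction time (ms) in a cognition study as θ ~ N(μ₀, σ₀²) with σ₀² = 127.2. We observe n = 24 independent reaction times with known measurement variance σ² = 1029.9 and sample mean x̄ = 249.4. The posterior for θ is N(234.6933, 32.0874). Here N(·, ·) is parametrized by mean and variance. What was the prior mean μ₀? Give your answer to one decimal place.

μ₀ = 191.1

With known observation variance, the Normal–Normal posterior has precision τ_n = τ₀ + n/σ² and mean μ_n = (τ₀μ₀ + (n/σ²)x̄)/τ_n.
Here τ₀ = 1/127.2 = 0.007862 and τ_data = 24/1029.9 = 0.023303, so τ_n = 0.031165.
Rearranging for μ₀: μ₀ = (μ_n·τ_n − τ_data·x̄)/τ₀ = (234.6933·0.031165 − 0.023303·249.4) / 0.007862 = 1.502448/0.007862 ≈ 191.1.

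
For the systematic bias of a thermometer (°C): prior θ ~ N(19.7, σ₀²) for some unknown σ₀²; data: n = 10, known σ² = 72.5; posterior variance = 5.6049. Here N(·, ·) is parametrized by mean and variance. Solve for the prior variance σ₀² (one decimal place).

σ₀² = 24.7

For the Normal–Normal model with known σ², precisions add: τ_n = τ₀ + n/σ².
So 1/σ₀² = 1/5.6049 − 10/72.5 = 0.178415 − 0.137931 = 0.040484.
Hence σ₀² = 1/0.040484 ≈ 24.7.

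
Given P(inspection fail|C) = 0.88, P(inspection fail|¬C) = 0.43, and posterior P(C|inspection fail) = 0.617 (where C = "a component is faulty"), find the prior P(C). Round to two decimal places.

P(C) = 0.44

Bayes' rule in odds form gives O(C|E) = O(C)·[P(E|C)/P(E|¬C)], hence O(C) = O(C|E)/LR.
Posterior odds = 0.617/(1−0.617) = 1.6110. LR = 0.88/0.43 = 2.0465.
Prior odds = 1.6110/2.0465 = 0.7872, so P(C) = 0.7872/(1+0.7872) ≈ 0.44.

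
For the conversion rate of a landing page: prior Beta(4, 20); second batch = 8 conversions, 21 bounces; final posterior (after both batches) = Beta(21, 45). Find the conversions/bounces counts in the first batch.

Because Beta–binomial updating is additive in the counts, the combined data contributed (α_post−α_prior, β_post−β_prior) successes and failures.
Total across both batches: 21−4=17 conversions, 45−20=25 bounces.
Subtract the second batch: 17−8=9 conversions and 25−21=4 bounces.

9 conversions and 4 bounces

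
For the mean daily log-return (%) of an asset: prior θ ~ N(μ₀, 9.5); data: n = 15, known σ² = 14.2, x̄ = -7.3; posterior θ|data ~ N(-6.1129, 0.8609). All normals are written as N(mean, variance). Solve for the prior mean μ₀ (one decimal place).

With known observation variance, the Normal–Normal posterior has precision τ_n = τ₀ + n/σ² and mean μ_n = (τ₀μ₀ + (n/σ²)x̄)/τ_n.
Here τ₀ = 1/9.5 = 0.105263 and τ_data = 15/14.2 = 1.056338, so τ_n = 1.161601.
Rearranging for μ₀: μ₀ = (μ_n·τ_n − τ_data·x̄)/τ₀ = (-6.1129·1.161601 − 1.056338·-7.3) / 0.105263 = 0.610517/0.105263 ≈ 5.8.

μ₀ = 5.8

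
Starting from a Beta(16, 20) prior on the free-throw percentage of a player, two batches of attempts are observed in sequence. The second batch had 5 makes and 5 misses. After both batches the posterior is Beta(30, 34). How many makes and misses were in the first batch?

9 makes and 9 misses

Because Beta–binomial updating is additive in the counts, the combined data contributed (α_post−α_prior, β_post−β_prior) successes and failures.
Total across both batches: 30−16=14 makes, 34−20=14 misses.
Subtract the second batch: 14−5=9 makes and 14−5=9 misses.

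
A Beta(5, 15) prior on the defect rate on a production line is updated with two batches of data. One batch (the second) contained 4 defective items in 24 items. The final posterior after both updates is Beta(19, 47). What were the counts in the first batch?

10 defective items and 12 good items

Because Beta–binomial updating is additive in the counts, the combined data contributed (α_post−α_prior, β_post−β_prior) successes and failures.
Total across both batches: 19−5=14 defective items, 47−15=32 good items.
Subtract the second batch: 14−4=10 defective items and 32−20=12 good items.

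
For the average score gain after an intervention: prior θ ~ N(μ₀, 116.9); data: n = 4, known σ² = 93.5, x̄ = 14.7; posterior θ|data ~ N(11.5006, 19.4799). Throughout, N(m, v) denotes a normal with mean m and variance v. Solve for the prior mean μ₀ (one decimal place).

μ₀ = -4.5

With known observation variance, the Normal–Normal posterior has precision τ_n = τ₀ + n/σ² and mean μ_n = (τ₀μ₀ + (n/σ²)x̄)/τ_n.
Here τ₀ = 1/116.9 = 0.008554 and τ_data = 4/93.5 = 0.042781, so τ_n = 0.051335.
Rearranging for μ₀: μ₀ = (μ_n·τ_n − τ_data·x̄)/τ₀ = (11.5006·0.051335 − 0.042781·14.7) / 0.008554 = -0.038497/0.008554 ≈ -4.5.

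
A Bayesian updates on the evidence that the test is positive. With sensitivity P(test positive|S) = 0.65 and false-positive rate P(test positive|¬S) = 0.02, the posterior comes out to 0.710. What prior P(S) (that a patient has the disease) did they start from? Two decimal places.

Bayes' rule in odds form gives O(S|E) = O(S)·[P(E|S)/P(E|¬S)], hence O(S) = O(S|E)/LR.
Posterior odds = 0.710/(1−0.710) = 2.4483. LR = 0.65/0.02 = 32.5000.
Prior odds = 2.4483/32.5000 = 0.0753, so P(S) = 0.0753/(1+0.0753) ≈ 0.07.

P(S) = 0.07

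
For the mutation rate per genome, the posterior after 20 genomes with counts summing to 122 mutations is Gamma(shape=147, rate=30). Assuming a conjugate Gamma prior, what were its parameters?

Gamma(shape=25, rate=10)

Gamma–Poisson conjugacy: posterior shape = α + Σxᵢ, posterior rate = β + n.
So α = 147 − 122 = 25 and β = 30 − 20 = 10.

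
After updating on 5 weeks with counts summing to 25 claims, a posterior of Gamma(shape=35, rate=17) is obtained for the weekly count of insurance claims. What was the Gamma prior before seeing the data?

A Gamma(α, β) prior (rate parametrization) on a Poisson rate with n observations summing to S gives posterior Gamma(α+S, β+n).
So α = 35 − 25 = 10 and β = 17 − 5 = 12.

Gamma(shape=10, rate=12)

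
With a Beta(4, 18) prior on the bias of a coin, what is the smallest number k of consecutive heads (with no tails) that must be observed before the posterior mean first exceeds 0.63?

After k heads and 0 tails the posterior is Beta(4+k, 18), with mean (4+k)/(4+18+k).
Set (4+k)/(22+k) > 0.63 and solve: k > (0.63·22 − 4)/(1 − 0.63) = 26.649.
The smallest integer exceeding 26.649 is 27.

k = 27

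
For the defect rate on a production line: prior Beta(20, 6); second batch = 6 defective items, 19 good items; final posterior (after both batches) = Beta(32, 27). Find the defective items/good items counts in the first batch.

6 defective items and 2 good items

Sequential conjugate updates are equivalent to a single update on the pooled data, so total successes = posterior α − prior α and total failures = posterior β − prior β.
Total across both batches: 32−20=12 defective items, 27−6=21 good items.
Subtract the second batch: 12−6=6 defective items and 21−19=2 good items.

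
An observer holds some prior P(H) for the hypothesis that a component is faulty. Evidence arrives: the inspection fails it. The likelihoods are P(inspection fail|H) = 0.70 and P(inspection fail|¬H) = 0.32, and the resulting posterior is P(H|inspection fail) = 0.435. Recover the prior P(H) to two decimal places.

P(H) = 0.26

In odds form, posterior odds = prior odds × likelihood ratio, so prior odds = posterior odds ÷ LR.
Posterior odds = 0.435/(1−0.435) = 0.7699. LR = 0.70/0.32 = 2.1875.
Prior odds = 0.7699/2.1875 = 0.3520, so P(H) = 0.3520/(1+0.3520) ≈ 0.26.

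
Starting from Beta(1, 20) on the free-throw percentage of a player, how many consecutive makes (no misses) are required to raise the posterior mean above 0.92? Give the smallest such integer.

k = 230

After k makes and 0 misses the posterior is Beta(1+k, 20), with mean (1+k)/(1+20+k).
Set (1+k)/(21+k) > 0.92 and solve: k > (0.92·21 − 1)/(1 − 0.92) = 229.000.
The smallest integer exceeding 229.000 is 230, and checking k=230: (231)/(251) = 0.9203 > 0.92.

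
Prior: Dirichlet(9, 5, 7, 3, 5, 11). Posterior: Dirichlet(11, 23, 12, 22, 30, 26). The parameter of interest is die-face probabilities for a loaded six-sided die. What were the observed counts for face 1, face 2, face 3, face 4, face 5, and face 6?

For a Dirichlet(α) prior with multinomial counts c, the posterior is Dirichlet(α + c) componentwise.
Counts are posterior − prior componentwise: 11−9=2, 23−5=18, 12−7=5, 22−3=19, 30−5=25, 26−11=15.

counts (2, 18, 5, 19, 25, 15)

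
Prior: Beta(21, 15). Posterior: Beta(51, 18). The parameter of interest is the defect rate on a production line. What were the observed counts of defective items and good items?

30 defective items and 3 good items

A Beta(a, b) prior with s successes and f failures in binomial data gives a Beta(a+s, b+f) posterior.
Match parameters: s=51−21=30, f=18−15=3.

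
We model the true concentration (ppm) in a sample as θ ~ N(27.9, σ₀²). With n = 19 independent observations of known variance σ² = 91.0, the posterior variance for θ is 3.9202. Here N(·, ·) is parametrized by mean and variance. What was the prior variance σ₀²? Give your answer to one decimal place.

Posterior precision equals prior precision plus data precision: 1/σ_n² = 1/σ₀² + n/σ².
So 1/σ₀² = 1/3.9202 − 19/91.0 = 0.255089 − 0.208791 = 0.046298.
Hence σ₀² = 1/0.046298 ≈ 21.6.

σ₀² = 21.6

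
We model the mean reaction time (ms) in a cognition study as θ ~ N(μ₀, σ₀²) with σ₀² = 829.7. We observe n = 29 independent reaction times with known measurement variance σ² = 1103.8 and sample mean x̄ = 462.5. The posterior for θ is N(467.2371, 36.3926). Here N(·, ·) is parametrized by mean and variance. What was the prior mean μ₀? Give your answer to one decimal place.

With known observation variance, the Normal–Normal posterior has precision τ_n = τ₀ + n/σ² and mean μ_n = (τ₀μ₀ + (n/σ²)x̄)/τ_n.
Here τ₀ = 1/829.7 = 0.001205 and τ_data = 29/1103.8 = 0.026273, so τ_n = 0.027478.
Rearranging for μ₀: μ₀ = (μ_n·τ_n − τ_data·x̄)/τ₀ = (467.2371·0.027478 − 0.026273·462.5) / 0.001205 = 0.687479/0.001205 ≈ 570.5.

μ₀ = 570.5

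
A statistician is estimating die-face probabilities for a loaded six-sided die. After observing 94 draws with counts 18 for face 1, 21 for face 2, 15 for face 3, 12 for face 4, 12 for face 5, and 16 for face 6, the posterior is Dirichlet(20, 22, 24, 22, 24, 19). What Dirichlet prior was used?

For a Dirichlet(α) prior with multinomial counts c, the posterior is Dirichlet(α + c) componentwise.
Subtract each count from the matching posterior parameter: 20−18=2, 22−21=1, 24−15=9, 22−12=10, 24−12=12, 19−16=3.

Dirichlet(2, 1, 9, 10, 12, 3)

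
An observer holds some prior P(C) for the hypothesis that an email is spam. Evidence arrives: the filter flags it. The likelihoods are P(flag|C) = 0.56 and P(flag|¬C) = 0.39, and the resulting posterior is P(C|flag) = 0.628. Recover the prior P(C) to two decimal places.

P(C) = 0.54

Bayes' rule in odds form gives O(C|E) = O(C)·[P(E|C)/P(E|¬C)], hence O(C) = O(C|E)/LR.
Posterior odds = 0.628/(1−0.628) = 1.6882. LR = 0.56/0.39 = 1.4359.
Prior odds = 1.6882/1.4359 = 1.1757, so P(C) = 1.1757/(1+1.1757) ≈ 0.54.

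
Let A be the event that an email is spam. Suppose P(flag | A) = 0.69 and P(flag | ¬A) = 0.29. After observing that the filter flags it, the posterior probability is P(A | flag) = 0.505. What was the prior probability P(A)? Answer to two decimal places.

Bayes' rule in odds form gives O(A|E) = O(A)·[P(E|A)/P(E|¬A)], hence O(A) = O(A|E)/LR.
Posterior odds = 0.505/(1−0.505) = 1.0202. LR = 0.69/0.29 = 2.3793.
Prior odds = 1.0202/2.3793 = 0.4288, so P(A) = 0.4288/(1+0.4288) ≈ 0.30.

P(A) = 0.30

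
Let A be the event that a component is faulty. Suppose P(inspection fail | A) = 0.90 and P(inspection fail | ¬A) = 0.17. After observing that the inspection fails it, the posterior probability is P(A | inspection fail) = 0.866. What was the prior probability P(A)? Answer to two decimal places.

P(A) = 0.55

Bayes' rule in odds form gives O(A|E) = O(A)·[P(E|A)/P(E|¬A)], hence O(A) = O(A|E)/LR.
Posterior odds = 0.866/(1−0.866) = 6.4627. LR = 0.90/0.17 = 5.2941.
Prior odds = 6.4627/5.2941 = 1.2207, so P(A) = 1.2207/(1+1.2207) ≈ 0.55.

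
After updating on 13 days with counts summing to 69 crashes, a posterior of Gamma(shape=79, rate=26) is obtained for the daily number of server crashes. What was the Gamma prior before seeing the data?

A Gamma(α, β) prior (rate parametrization) on a Poisson rate with n observations summing to S gives posterior Gamma(α+S, β+n).
So α = 79 − 69 = 10 and β = 26 − 13 = 13.

Gamma(shape=10, rate=13)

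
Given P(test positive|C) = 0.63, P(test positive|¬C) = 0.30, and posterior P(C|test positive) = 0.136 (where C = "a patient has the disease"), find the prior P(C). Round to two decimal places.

P(C) = 0.07

In odds form, posterior odds = prior odds × likelihood ratio, so prior odds = posterior odds ÷ LR.
Posterior odds = 0.136/(1−0.136) = 0.1574. LR = 0.63/0.30 = 2.1000.
Prior odds = 0.1574/2.1000 = 0.0750, so P(C) = 0.0750/(1+0.0750) ≈ 0.07.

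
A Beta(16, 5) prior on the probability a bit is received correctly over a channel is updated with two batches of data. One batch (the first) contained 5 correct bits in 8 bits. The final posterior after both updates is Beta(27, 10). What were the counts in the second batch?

Because Beta–binomial updating is additive in the counts, the combined data contributed (α_post−α_prior, β_post−β_prior) successes and failures.
Total across both batches: 27−16=11 correct bits, 10−5=5 errors.
Subtract the first batch: 11−5=6 correct bits and 5−3=2 errors.

6 correct bits and 2 errors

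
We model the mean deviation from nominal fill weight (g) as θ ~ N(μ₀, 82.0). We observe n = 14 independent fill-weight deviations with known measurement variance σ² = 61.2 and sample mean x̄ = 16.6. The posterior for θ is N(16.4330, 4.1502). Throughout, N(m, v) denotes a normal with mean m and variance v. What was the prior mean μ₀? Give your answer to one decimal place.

μ₀ = 13.3

The posterior mean is a precision-weighted average: μ_n = (τ₀μ₀ + τ_data·x̄)/(τ₀+τ_data), with τ₀=1/σ₀² and τ_data=n/σ².
Here τ₀ = 1/82.0 = 0.012195 and τ_data = 14/61.2 = 0.228758, so τ_n = 0.240953.
Rearranging for μ₀: μ₀ = (μ_n·τ_n − τ_data·x̄)/τ₀ = (16.4330·0.240953 − 0.228758·16.6) / 0.012195 = 0.162198/0.012195 ≈ 13.3.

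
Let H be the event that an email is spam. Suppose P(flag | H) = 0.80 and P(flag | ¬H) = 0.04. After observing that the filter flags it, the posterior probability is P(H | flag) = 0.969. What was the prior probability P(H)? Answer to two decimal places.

P(H) = 0.61

Bayes' rule in odds form gives O(H|E) = O(H)·[P(E|H)/P(E|¬H)], hence O(H) = O(H|E)/LR.
Posterior odds = 0.969/(1−0.969) = 31.2581. LR = 0.80/0.04 = 20.0000.
Prior odds = 31.2581/20.0000 = 1.5629, so P(H) = 1.5629/(1+1.5629) ≈ 0.61.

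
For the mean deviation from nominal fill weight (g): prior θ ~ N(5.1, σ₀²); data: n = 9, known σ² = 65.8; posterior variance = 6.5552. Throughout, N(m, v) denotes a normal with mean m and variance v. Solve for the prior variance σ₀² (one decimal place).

For the Normal–Normal model with known σ², precisions add: τ_n = τ₀ + n/σ².
So 1/σ₀² = 1/6.5552 − 9/65.8 = 0.152551 − 0.136778 = 0.015773.
Hence σ₀² = 1/0.015773 ≈ 63.4.

σ₀² = 63.4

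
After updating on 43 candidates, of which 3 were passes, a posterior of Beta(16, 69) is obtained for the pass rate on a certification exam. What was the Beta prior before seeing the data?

Beta(13, 29)

A Beta(a, b) prior with s successes and f failures in binomial data gives a Beta(a+s, b+f) posterior.
So a = 16 − 3 = 13 and b = 69 − 40 = 29.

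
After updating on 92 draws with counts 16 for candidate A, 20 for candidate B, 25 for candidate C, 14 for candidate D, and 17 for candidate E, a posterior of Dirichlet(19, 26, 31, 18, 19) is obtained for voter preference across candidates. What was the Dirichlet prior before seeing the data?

Dirichlet(3, 6, 6, 4, 2)

For a Dirichlet(α) prior with multinomial counts c, the posterior is Dirichlet(α + c) componentwise.
Subtract each count from the matching posterior parameter: 19−16=3, 26−20=6, 31−25=6, 18−14=4, 19−17=2.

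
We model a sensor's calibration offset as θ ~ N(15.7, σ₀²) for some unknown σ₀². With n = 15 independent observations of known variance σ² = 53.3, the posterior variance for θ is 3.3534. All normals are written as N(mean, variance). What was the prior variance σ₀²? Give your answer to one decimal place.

For the Normal–Normal model with known σ², precisions add: τ_n = τ₀ + n/σ².
So 1/σ₀² = 1/3.3534 − 15/53.3 = 0.298205 − 0.281426 = 0.016779.
Hence σ₀² = 1/0.016779 ≈ 59.6.

σ₀² = 59.6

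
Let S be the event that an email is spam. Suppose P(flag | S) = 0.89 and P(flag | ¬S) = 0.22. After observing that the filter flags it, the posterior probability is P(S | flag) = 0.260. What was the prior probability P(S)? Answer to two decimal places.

P(S) = 0.08

In odds form, posterior odds = prior odds × likelihood ratio, so prior odds = posterior odds ÷ LR.
Posterior odds = 0.260/(1−0.260) = 0.3514. LR = 0.89/0.22 = 4.0455.
Prior odds = 0.3514/4.0455 = 0.0869, so P(S) = 0.0869/(1+0.0869) ≈ 0.08.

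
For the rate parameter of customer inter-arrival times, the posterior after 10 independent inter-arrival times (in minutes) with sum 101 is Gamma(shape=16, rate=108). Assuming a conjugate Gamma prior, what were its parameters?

Gamma(shape=6, rate=7)

For an exponential likelihood with a Gamma(α, β) prior on the rate, n observations with total T give posterior Gamma(α+n, β+T).
So α = 16 − 10 = 6 and β = 108 − 101 = 7.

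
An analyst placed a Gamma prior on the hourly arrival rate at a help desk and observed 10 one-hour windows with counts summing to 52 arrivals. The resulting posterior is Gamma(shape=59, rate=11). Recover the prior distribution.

Gamma(shape=7, rate=1)

Gamma–Poisson conjugacy: posterior shape = α + Σxᵢ, posterior rate = β + n.
So α = 59 − 52 = 7 and β = 11 − 10 = 1.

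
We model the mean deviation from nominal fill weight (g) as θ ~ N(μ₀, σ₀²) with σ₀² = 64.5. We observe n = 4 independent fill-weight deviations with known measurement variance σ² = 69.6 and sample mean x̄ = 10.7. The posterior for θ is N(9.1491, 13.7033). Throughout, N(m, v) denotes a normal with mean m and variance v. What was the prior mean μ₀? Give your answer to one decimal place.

μ₀ = 3.4

The posterior mean is a precision-weighted average: μ_n = (τ₀μ₀ + τ_data·x̄)/(τ₀+τ_data), with τ₀=1/σ₀² and τ_data=n/σ².
Here τ₀ = 1/64.5 = 0.015504 and τ_data = 4/69.6 = 0.057471, so τ_n = 0.072975.
Rearranging for μ₀: μ₀ = (μ_n·τ_n − τ_data·x̄)/τ₀ = (9.1491·0.072975 − 0.057471·10.7) / 0.015504 = 0.052716/0.015504 ≈ 3.4.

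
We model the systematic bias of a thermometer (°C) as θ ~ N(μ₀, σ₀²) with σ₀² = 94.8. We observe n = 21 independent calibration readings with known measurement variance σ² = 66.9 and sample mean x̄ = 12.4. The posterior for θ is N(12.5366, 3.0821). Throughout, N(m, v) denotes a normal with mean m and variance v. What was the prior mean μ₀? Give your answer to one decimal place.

μ₀ = 16.6

With known observation variance, the Normal–Normal posterior has precision τ_n = τ₀ + n/σ² and mean μ_n = (τ₀μ₀ + (n/σ²)x̄)/τ_n.
Here τ₀ = 1/94.8 = 0.010549 and τ_data = 21/66.9 = 0.313901, so τ_n = 0.324450.
Rearranging for μ₀: μ₀ = (μ_n·τ_n − τ_data·x̄)/τ₀ = (12.5366·0.324450 − 0.313901·12.4) / 0.010549 = 0.175127/0.010549 ≈ 16.6.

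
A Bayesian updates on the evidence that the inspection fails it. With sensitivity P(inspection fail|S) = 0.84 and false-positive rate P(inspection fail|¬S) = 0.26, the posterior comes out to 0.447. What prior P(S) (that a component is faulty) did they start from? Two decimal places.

P(S) = 0.20

Bayes' rule in odds form gives O(S|E) = O(S)·[P(E|S)/P(E|¬S)], hence O(S) = O(S|E)/LR.
Posterior odds = 0.447/(1−0.447) = 0.8083. LR = 0.84/0.26 = 3.2308.
Prior odds = 0.8083/3.2308 = 0.2502, so P(S) = 0.2502/(1+0.2502) ≈ 0.20.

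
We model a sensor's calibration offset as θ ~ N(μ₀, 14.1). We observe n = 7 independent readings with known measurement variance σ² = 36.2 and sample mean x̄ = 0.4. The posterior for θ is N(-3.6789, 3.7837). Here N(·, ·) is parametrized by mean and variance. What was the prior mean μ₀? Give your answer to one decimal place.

With known observation variance, the Normal–Normal posterior has precision τ_n = τ₀ + n/σ² and mean μ_n = (τ₀μ₀ + (n/σ²)x̄)/τ_n.
Here τ₀ = 1/14.1 = 0.070922 and τ_data = 7/36.2 = 0.193370, so τ_n = 0.264292.
Rearranging for μ₀: μ₀ = (μ_n·τ_n − τ_data·x̄)/τ₀ = (-3.6789·0.264292 − 0.193370·0.4) / 0.070922 = -1.049652/0.070922 ≈ -14.8.

μ₀ = -14.8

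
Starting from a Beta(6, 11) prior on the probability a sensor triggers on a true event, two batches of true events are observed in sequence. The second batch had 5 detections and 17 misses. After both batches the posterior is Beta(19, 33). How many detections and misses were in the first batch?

8 detections and 5 misses

Because Beta–binomial updating is additive in the counts, the combined data contributed (α_post−α_prior, β_post−β_prior) successes and failures.
Total across both batches: 19−6=13 detections, 33−11=22 misses.
Subtract the second batch: 13−5=8 detections and 22−17=5 misses.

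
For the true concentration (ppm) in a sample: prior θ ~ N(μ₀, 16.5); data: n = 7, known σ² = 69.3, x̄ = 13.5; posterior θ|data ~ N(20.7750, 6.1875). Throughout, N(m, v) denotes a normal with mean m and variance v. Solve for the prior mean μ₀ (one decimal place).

μ₀ = 32.9

With known observation variance, the Normal–Normal posterior has precision τ_n = τ₀ + n/σ² and mean μ_n = (τ₀μ₀ + (n/σ²)x̄)/τ_n.
Here τ₀ = 1/16.5 = 0.060606 and τ_data = 7/69.3 = 0.101010, so τ_n = 0.161616.
Rearranging for μ₀: μ₀ = (μ_n·τ_n − τ_data·x̄)/τ₀ = (20.7750·0.161616 − 0.101010·13.5) / 0.060606 = 1.993937/0.060606 ≈ 32.9.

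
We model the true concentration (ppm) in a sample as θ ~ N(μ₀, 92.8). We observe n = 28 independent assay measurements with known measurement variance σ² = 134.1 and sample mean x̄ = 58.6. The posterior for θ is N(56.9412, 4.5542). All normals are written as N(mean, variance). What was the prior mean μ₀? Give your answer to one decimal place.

μ₀ = 24.8

With known observation variance, the Normal–Normal posterior has precision τ_n = τ₀ + n/σ² and mean μ_n = (τ₀μ₀ + (n/σ²)x̄)/τ_n.
Here τ₀ = 1/92.8 = 0.010776 and τ_data = 28/134.1 = 0.208799, so τ_n = 0.219575.
Rearranging for μ₀: μ₀ = (μ_n·τ_n − τ_data·x̄)/τ₀ = (56.9412·0.219575 − 0.208799·58.6) / 0.010776 = 0.267243/0.010776 ≈ 24.8.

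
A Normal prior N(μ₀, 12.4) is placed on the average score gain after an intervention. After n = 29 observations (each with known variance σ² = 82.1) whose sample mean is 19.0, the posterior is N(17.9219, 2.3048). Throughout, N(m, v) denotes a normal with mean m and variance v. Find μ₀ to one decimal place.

With known observation variance, the Normal–Normal posterior has precision τ_n = τ₀ + n/σ² and mean μ_n = (τ₀μ₀ + (n/σ²)x̄)/τ_n.
Here τ₀ = 1/12.4 = 0.080645 and τ_data = 29/82.1 = 0.353228, so τ_n = 0.433873.
Rearranging for μ₀: μ₀ = (μ_n·τ_n − τ_data·x̄)/τ₀ = (17.9219·0.433873 − 0.353228·19.0) / 0.080645 = 1.064497/0.080645 ≈ 13.2.

μ₀ = 13.2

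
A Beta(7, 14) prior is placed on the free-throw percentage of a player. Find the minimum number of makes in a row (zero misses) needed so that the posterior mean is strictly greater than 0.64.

k = 18

After k makes and 0 misses the posterior is Beta(7+k, 14), with mean (7+k)/(7+14+k).
Set (7+k)/(21+k) > 0.64 and solve: k > (0.64·21 − 7)/(1 − 0.64) = 17.889.
The smallest integer exceeding 17.889 is 18, and checking k=18: (25)/(39) = 0.6410 > 0.64.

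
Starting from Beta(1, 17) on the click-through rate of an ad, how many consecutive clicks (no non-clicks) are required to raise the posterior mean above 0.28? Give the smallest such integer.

k = 6

After k clicks and 0 non-clicks the posterior is Beta(1+k, 17), with mean (1+k)/(1+17+k).
Set (1+k)/(18+k) > 0.28 and solve: k > (0.28·18 − 1)/(1 − 0.28) = 5.611.
The smallest integer exceeding 5.611 is 6, and checking k=6: (7)/(24) = 0.2917 > 0.28.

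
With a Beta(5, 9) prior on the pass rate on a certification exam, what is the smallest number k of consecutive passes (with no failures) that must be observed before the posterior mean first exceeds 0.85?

After k passes and 0 failures the posterior is Beta(5+k, 9), with mean (5+k)/(5+9+k).
Set (5+k)/(14+k) > 0.85 and solve: k > (0.85·14 − 5)/(1 − 0.85) = 46.000.
The smallest integer exceeding 46.000 is 47, and checking k=47: (52)/(61) = 0.8525 > 0.85.

k = 47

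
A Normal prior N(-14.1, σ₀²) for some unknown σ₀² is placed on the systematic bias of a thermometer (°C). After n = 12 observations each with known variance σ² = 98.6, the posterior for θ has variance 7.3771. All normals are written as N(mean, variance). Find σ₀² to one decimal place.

σ₀² = 72.2

For the Normal–Normal model with known σ², precisions add: τ_n = τ₀ + n/σ².
So 1/σ₀² = 1/7.3771 − 12/98.6 = 0.135555 − 0.121704 = 0.013851.
Hence σ₀² = 1/0.013851 ≈ 72.2.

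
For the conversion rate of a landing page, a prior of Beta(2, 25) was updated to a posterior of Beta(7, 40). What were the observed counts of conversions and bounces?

Beta is conjugate to the binomial likelihood: posterior = Beta(α+s, β+f).
So s = 7 − 2 = 5 and f = 40 − 25 = 15.

5 conversions and 15 bounces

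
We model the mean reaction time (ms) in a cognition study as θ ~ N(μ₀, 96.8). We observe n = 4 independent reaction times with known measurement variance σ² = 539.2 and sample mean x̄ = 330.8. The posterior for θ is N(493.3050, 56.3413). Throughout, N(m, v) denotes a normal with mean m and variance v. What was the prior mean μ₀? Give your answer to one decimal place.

μ₀ = 610.0

The posterior mean is a precision-weighted average: μ_n = (τ₀μ₀ + τ_data·x̄)/(τ₀+τ_data), with τ₀=1/σ₀² and τ_data=n/σ².
Here τ₀ = 1/96.8 = 0.010331 and τ_data = 4/539.2 = 0.007418, so τ_n = 0.017749.
Rearranging for μ₀: μ₀ = (μ_n·τ_n − τ_data·x̄)/τ₀ = (493.3050·0.017749 − 0.007418·330.8) / 0.010331 = 6.301796/0.010331 ≈ 610.0.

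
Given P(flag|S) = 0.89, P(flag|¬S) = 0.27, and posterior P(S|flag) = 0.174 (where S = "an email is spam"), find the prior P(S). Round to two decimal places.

P(S) = 0.06

In odds form, posterior odds = prior odds × likelihood ratio, so prior odds = posterior odds ÷ LR.
Posterior odds = 0.174/(1−0.174) = 0.2107. LR = 0.89/0.27 = 3.2963.
Prior odds = 0.2107/3.2963 = 0.0639, so P(S) = 0.0639/(1+0.0639) ≈ 0.06.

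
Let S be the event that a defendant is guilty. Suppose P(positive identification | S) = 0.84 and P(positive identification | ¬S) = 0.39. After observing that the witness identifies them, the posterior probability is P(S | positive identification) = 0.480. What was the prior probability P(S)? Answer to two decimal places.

P(S) = 0.30

Bayes' rule in odds form gives O(S|E) = O(S)·[P(E|S)/P(E|¬S)], hence O(S) = O(S|E)/LR.
Posterior odds = 0.480/(1−0.480) = 0.9231. LR = 0.84/0.39 = 2.1538.
Prior odds = 0.9231/2.1538 = 0.4286, so P(S) = 0.4286/(1+0.4286) ≈ 0.30.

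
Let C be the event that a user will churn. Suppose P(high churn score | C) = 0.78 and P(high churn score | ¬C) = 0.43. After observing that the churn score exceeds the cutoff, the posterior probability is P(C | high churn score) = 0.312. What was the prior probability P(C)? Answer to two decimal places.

Bayes' rule in odds form gives O(C|E) = O(C)·[P(E|C)/P(E|¬C)], hence O(C) = O(C|E)/LR.
Posterior odds = 0.312/(1−0.312) = 0.4535. LR = 0.78/0.43 = 1.8140.
Prior odds = 0.4535/1.8140 = 0.2500, so P(C) = 0.2500/(1+0.2500) ≈ 0.20.

P(C) = 0.20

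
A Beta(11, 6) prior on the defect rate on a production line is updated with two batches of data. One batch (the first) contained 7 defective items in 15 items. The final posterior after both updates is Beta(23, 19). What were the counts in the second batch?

5 defective items and 5 good items

Because Beta–binomial updating is additive in the counts, the combined data contributed (α_post−α_prior, β_post−β_prior) successes and failures.
Total across both batches: 23−11=12 defective items, 19−6=13 good items.
Subtract the first batch: 12−7=5 defective items and 13−8=5 good items.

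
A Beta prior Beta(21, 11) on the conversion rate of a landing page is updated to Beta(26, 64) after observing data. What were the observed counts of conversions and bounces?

5 conversions and 53 bounces

A Beta(α, β) prior with s successes and f failures in binomial data gives a Beta(α+s, β+f) posterior.
Match parameters: s=26−21=5, f=64−11=53.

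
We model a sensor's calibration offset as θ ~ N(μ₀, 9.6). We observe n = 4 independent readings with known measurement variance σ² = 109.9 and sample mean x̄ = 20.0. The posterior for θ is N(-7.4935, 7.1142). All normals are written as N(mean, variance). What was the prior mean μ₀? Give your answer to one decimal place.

μ₀ = -17.1

With known observation variance, the Normal–Normal posterior has precision τ_n = τ₀ + n/σ² and mean μ_n = (τ₀μ₀ + (n/σ²)x̄)/τ_n.
Here τ₀ = 1/9.6 = 0.104167 and τ_data = 4/109.9 = 0.036397, so τ_n = 0.140564.
Rearranging for μ₀: μ₀ = (μ_n·τ_n − τ_data·x̄)/τ₀ = (-7.4935·0.140564 − 0.036397·20.0) / 0.104167 = -1.781256/0.104167 ≈ -17.1.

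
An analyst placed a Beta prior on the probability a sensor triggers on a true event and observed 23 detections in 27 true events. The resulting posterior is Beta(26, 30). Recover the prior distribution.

A Beta(α, β) prior with s successes and f failures in binomial data gives a Beta(α+s, β+f) posterior.
So α = 26 − 23 = 3 and β = 30 − 4 = 26.

Beta(3, 26)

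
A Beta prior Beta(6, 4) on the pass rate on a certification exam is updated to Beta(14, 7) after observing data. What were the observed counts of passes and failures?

8 passes and 3 failures

A Beta(a, b) prior with s successes and f failures in binomial data gives a Beta(a+s, b+f) posterior.
Match parameters: s=14−6=8, f=7−4=3.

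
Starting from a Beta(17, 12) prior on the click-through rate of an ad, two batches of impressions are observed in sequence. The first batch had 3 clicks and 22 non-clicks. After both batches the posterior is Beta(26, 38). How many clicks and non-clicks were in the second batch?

6 clicks and 4 non-clicks

Sequential conjugate updates are equivalent to a single update on the pooled data, so total successes = posterior α − prior α and total failures = posterior β − prior β.
Total across both batches: 26−17=9 clicks, 38−12=26 non-clicks.
Subtract the first batch: 9−3=6 clicks and 26−22=4 non-clicks.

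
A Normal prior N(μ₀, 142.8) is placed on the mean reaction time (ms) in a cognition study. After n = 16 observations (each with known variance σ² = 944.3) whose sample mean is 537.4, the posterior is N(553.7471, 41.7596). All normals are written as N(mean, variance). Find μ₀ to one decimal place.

μ₀ = 593.3

The posterior mean is a precision-weighted average: μ_n = (τ₀μ₀ + τ_data·x̄)/(τ₀+τ_data), with τ₀=1/σ₀² and τ_data=n/σ².
Here τ₀ = 1/142.8 = 0.007003 and τ_data = 16/944.3 = 0.016944, so τ_n = 0.023947.
Rearranging for μ₀: μ₀ = (μ_n·τ_n − τ_data·x̄)/τ₀ = (553.7471·0.023947 − 0.016944·537.4) / 0.007003 = 4.154876/0.007003 ≈ 593.3.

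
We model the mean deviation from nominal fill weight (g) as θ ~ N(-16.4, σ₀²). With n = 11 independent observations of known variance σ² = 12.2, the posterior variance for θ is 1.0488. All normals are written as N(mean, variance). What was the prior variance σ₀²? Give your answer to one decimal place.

For the Normal–Normal model with known σ², precisions add: τ_n = τ₀ + n/σ².
So 1/σ₀² = 1/1.0488 − 11/12.2 = 0.953471 − 0.901639 = 0.051832.
Hence σ₀² = 1/0.051832 ≈ 19.3.

σ₀² = 19.3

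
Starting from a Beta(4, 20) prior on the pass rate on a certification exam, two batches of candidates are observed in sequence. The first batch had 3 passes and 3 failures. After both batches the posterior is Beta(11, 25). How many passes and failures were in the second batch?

4 passes and 2 failures

Because Beta–binomial updating is additive in the counts, the combined data contributed (α_post−α_prior, β_post−β_prior) successes and failures.
Total across both batches: 11−4=7 passes, 25−20=5 failures.
Subtract the first batch: 7−3=4 passes and 5−3=2 failures.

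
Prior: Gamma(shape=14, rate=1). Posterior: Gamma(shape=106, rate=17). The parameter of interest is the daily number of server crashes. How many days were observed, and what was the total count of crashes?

Gamma–Poisson conjugacy: posterior shape = α + Σxᵢ, posterior rate = β + n.
Matching: Σxᵢ = 106 − 14 = 92 and n = 17 − 1 = 16.

n = 16 days with total 92 crashes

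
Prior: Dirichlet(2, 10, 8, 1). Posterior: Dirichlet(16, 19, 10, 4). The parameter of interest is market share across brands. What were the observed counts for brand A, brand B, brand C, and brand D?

counts (14, 9, 2, 3)

For a Dirichlet(α) prior with multinomial counts c, the posterior is Dirichlet(α + c) componentwise.
Counts are posterior − prior componentwise: 16−2=14, 19−10=9, 10−8=2, 4−1=3.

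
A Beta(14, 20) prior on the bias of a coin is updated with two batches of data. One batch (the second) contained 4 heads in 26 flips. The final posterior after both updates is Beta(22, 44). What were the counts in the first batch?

4 heads and 2 tails

Sequential conjugate updates are equivalent to a single update on the pooled data, so total successes = posterior α − prior α and total failures = posterior β − prior β.
Total across both batches: 22−14=8 heads, 44−20=24 tails.
Subtract the second batch: 8−4=4 heads and 24−22=2 tails.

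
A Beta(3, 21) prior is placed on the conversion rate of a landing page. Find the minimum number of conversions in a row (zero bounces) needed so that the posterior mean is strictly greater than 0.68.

After k conversions and 0 bounces the posterior is Beta(3+k, 21), with mean (3+k)/(3+21+k).
Set (3+k)/(24+k) > 0.68 and solve: k > (0.68·24 − 3)/(1 − 0.68) = 41.625.
The smallest integer exceeding 41.625 is 42.

k = 42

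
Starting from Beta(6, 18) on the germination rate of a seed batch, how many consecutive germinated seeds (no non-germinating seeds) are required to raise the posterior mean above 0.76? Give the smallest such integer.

k = 52

After k germinated seeds and 0 non-germinating seeds the posterior is Beta(6+k, 18), with mean (6+k)/(6+18+k).
Set (6+k)/(24+k) > 0.76 and solve: k > (0.76·24 − 6)/(1 − 0.76) = 51.000.
The smallest integer exceeding 51.000 is 52, and checking k=52: (58)/(76) = 0.7632 > 0.76.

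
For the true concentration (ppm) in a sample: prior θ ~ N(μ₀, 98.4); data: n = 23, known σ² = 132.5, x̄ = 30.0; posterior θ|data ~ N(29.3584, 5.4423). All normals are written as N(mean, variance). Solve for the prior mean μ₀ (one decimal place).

The posterior mean is a precision-weighted average: μ_n = (τ₀μ₀ + τ_data·x̄)/(τ₀+τ_data), with τ₀=1/σ₀² and τ_data=n/σ².
Here τ₀ = 1/98.4 = 0.010163 and τ_data = 23/132.5 = 0.173585, so τ_n = 0.183748.
Rearranging for μ₀: μ₀ = (μ_n·τ_n − τ_data·x̄)/τ₀ = (29.3584·0.183748 − 0.173585·30.0) / 0.010163 = 0.186997/0.010163 ≈ 18.4.

μ₀ = 18.4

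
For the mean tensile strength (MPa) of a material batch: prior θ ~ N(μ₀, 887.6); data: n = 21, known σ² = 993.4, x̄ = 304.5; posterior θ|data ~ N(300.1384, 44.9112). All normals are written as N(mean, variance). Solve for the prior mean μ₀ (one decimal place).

With known observation variance, the Normal–Normal posterior has precision τ_n = τ₀ + n/σ² and mean μ_n = (τ₀μ₀ + (n/σ²)x̄)/τ_n.
Here τ₀ = 1/887.6 = 0.001127 and τ_data = 21/993.4 = 0.021140, so τ_n = 0.022267.
Rearranging for μ₀: μ₀ = (μ_n·τ_n − τ_data·x̄)/τ₀ = (300.1384·0.022267 − 0.021140·304.5) / 0.001127 = 0.246052/0.001127 ≈ 218.3.

μ₀ = 218.3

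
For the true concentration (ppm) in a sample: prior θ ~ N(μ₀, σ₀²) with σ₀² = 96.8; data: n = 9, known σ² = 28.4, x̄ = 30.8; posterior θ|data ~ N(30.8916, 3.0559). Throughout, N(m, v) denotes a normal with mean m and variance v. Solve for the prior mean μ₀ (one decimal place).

The posterior mean is a precision-weighted average: μ_n = (τ₀μ₀ + τ_data·x̄)/(τ₀+τ_data), with τ₀=1/σ₀² and τ_data=n/σ².
Here τ₀ = 1/96.8 = 0.010331 and τ_data = 9/28.4 = 0.316901, so τ_n = 0.327232.
Rearranging for μ₀: μ₀ = (μ_n·τ_n − τ_data·x̄)/τ₀ = (30.8916·0.327232 − 0.316901·30.8) / 0.010331 = 0.348169/0.010331 ≈ 33.7.

μ₀ = 33.7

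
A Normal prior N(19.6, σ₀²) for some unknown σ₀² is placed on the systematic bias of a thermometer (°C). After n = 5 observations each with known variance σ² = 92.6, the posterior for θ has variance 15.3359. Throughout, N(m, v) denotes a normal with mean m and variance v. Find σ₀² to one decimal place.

σ₀² = 89.2

For the Normal–Normal model with known σ², precisions add: τ_n = τ₀ + n/σ².
So 1/σ₀² = 1/15.3359 − 5/92.6 = 0.065206 − 0.053996 = 0.011210.
Hence σ₀² = 1/0.011210 ≈ 89.2.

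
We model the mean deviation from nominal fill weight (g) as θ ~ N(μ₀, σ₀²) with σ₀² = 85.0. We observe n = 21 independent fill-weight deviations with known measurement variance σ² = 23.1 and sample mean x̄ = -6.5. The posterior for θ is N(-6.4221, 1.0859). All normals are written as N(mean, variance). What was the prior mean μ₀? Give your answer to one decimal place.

μ₀ = -0.4

With known observation variance, the Normal–Normal posterior has precision τ_n = τ₀ + n/σ² and mean μ_n = (τ₀μ₀ + (n/σ²)x̄)/τ_n.
Here τ₀ = 1/85.0 = 0.011765 and τ_data = 21/23.1 = 0.909091, so τ_n = 0.920856.
Rearranging for μ₀: μ₀ = (μ_n·τ_n − τ_data·x̄)/τ₀ = (-6.4221·0.920856 − 0.909091·-6.5) / 0.011765 = -0.004738/0.011765 ≈ -0.4.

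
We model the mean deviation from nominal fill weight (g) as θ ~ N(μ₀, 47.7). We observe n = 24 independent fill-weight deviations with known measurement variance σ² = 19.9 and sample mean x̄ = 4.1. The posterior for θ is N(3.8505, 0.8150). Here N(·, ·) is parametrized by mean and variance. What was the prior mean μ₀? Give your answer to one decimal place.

With known observation variance, the Normal–Normal posterior has precision τ_n = τ₀ + n/σ² and mean μ_n = (τ₀μ₀ + (n/σ²)x̄)/τ_n.
Here τ₀ = 1/47.7 = 0.020964 and τ_data = 24/19.9 = 1.206030, so τ_n = 1.226994.
Rearranging for μ₀: μ₀ = (μ_n·τ_n − τ_data·x̄)/τ₀ = (3.8505·1.226994 − 1.206030·4.1) / 0.020964 = -0.220183/0.020964 ≈ -10.5.

μ₀ = -10.5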